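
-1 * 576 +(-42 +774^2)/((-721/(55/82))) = -33500571/29561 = -1133.27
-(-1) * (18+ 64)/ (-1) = -82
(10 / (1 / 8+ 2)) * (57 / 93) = 1520 / 527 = 2.88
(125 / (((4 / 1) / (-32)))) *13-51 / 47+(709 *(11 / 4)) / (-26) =-63915857 / 4888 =-13076.08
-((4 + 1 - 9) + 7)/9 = -1/3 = -0.33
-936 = -936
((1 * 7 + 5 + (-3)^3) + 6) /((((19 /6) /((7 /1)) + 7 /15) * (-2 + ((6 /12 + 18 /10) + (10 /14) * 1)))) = -132300 /13703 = -9.65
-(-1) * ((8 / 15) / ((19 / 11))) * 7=2.16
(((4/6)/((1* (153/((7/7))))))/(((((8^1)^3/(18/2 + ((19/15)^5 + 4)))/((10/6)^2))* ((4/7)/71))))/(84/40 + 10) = 3068471539/777368275200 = 0.00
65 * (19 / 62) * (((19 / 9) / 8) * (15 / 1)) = 78.85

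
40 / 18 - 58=-502 / 9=-55.78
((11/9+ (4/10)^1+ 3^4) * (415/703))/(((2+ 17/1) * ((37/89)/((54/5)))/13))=2142259548/2471045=866.94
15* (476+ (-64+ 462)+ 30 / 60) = 26235 / 2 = 13117.50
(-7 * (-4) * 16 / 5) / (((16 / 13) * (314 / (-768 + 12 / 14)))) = -27924 / 157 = -177.86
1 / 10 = 0.10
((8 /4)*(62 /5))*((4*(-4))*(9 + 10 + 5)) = -47616 /5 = -9523.20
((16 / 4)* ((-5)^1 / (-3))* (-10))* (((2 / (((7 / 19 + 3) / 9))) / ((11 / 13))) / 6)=-70.17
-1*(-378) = 378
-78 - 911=-989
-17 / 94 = -0.18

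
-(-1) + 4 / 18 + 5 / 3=26 / 9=2.89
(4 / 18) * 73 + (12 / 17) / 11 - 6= 17312 / 1683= 10.29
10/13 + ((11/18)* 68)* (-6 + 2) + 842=79156/117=676.55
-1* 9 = -9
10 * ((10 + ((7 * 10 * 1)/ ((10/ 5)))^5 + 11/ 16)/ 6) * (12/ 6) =4201750855/ 24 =175072952.29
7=7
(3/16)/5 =3/80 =0.04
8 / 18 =4 / 9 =0.44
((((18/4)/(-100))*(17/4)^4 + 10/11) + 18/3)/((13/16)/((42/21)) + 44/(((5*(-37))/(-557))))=-161963023/2769046720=-0.06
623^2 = 388129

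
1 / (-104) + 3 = 311 / 104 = 2.99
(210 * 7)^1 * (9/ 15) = 882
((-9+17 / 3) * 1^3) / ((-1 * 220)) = 1 / 66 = 0.02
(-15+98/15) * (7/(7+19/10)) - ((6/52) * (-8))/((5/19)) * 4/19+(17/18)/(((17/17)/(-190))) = -9651037/52065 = -185.37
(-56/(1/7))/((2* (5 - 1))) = -49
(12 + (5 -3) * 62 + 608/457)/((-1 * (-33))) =20920/5027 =4.16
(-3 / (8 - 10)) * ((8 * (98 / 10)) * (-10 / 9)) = -392 / 3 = -130.67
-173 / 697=-0.25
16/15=1.07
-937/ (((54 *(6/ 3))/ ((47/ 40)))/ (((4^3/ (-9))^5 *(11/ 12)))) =4063684984832/ 23914845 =169923.12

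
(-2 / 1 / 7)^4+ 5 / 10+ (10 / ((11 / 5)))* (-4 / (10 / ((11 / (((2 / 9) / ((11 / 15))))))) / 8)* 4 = -156033 / 4802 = -32.49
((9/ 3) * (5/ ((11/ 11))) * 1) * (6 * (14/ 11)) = 1260/ 11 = 114.55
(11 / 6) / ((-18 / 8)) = -22 / 27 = -0.81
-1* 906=-906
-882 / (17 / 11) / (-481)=1.19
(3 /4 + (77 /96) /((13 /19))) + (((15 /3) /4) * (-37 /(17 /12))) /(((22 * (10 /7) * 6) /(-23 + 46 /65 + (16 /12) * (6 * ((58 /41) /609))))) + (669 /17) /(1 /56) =35236380759 /15947360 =2209.54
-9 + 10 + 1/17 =18/17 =1.06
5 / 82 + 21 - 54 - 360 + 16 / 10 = -160449 / 410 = -391.34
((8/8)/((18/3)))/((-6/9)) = -1/4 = -0.25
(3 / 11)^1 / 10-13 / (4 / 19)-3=-14239 / 220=-64.72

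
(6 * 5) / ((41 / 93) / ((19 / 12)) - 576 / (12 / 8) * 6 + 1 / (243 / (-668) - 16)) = -96575385 / 7416289952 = -0.01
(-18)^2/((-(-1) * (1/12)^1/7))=27216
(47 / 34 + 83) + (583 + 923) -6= 53869 / 34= 1584.38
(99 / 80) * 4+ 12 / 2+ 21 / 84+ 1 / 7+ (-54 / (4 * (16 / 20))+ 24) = 5171 / 280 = 18.47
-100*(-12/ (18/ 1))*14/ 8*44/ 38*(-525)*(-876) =1180410000/ 19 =62126842.11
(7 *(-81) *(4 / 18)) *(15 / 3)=-630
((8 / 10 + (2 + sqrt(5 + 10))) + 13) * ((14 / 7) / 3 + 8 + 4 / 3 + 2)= 12 * sqrt(15) + 948 / 5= 236.08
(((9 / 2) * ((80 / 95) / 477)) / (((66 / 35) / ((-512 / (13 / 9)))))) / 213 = -0.01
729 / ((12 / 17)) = 4131 / 4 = 1032.75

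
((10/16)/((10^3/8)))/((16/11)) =11/3200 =0.00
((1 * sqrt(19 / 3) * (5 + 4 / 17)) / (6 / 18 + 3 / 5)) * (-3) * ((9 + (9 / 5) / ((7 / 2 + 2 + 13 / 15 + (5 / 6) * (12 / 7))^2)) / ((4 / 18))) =-290730571515 * sqrt(57) / 1275570044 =-1720.77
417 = 417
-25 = -25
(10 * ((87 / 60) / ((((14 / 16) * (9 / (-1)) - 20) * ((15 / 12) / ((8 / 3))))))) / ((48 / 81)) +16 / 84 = -39388 / 23415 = -1.68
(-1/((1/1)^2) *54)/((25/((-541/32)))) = 14607/400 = 36.52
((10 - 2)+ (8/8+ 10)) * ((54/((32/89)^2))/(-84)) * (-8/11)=1354491/19712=68.71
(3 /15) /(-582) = -1 /2910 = -0.00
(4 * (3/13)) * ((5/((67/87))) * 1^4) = 5.99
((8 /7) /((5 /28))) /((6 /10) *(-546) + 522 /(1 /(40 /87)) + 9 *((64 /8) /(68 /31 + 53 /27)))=-55664 /611241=-0.09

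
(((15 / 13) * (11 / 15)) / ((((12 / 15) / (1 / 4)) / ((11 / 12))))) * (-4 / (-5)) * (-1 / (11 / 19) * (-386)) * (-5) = -201685 / 312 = -646.43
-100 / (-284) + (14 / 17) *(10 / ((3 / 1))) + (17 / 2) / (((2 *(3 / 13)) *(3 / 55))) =14805665 / 43452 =340.74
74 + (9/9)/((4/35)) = 331/4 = 82.75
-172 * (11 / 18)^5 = -6925193 / 472392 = -14.66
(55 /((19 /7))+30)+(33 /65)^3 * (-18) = 249976421 /5217875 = 47.91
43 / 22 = 1.95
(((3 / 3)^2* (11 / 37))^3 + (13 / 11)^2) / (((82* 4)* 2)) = 545088 / 251289533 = 0.00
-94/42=-47/21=-2.24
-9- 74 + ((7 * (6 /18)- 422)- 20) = -1568 /3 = -522.67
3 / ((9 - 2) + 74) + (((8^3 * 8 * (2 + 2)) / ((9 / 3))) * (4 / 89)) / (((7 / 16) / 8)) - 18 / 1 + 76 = 76473713 / 16821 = 4546.32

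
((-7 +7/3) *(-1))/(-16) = -7/24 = -0.29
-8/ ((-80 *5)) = 1/ 50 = 0.02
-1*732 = -732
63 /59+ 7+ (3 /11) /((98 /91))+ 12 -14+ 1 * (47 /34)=594941 /77231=7.70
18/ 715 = 0.03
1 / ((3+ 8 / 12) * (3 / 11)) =1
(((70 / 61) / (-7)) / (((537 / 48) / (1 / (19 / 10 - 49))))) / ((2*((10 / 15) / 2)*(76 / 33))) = 6600 / 32571377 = 0.00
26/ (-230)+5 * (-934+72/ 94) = -25221261/ 5405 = -4666.28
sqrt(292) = 2 * sqrt(73) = 17.09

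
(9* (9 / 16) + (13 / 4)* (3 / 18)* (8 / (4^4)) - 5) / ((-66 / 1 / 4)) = -61 / 12672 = -0.00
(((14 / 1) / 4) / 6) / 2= 7 / 24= 0.29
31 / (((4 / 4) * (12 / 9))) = 93 / 4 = 23.25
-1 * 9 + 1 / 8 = -71 / 8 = -8.88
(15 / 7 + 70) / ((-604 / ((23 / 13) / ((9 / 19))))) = -220685 / 494676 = -0.45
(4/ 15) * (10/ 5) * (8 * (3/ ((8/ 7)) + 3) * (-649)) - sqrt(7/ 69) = -15576 - sqrt(483)/ 69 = -15576.32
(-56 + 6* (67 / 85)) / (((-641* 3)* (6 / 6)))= 4358 / 163455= 0.03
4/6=2/3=0.67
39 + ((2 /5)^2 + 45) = 2104 /25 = 84.16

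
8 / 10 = 4 / 5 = 0.80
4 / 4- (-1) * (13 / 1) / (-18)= 5 / 18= 0.28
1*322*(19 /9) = 6118 /9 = 679.78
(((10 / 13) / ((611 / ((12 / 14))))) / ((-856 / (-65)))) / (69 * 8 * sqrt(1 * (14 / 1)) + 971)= 0.00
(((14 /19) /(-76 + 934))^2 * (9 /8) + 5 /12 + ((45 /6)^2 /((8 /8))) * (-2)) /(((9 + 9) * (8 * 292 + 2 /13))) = -19857819263 /7450140503520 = -0.00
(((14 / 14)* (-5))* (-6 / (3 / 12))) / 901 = 120 / 901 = 0.13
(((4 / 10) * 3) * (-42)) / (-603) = 28 / 335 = 0.08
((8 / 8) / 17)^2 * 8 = 8 / 289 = 0.03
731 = 731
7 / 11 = 0.64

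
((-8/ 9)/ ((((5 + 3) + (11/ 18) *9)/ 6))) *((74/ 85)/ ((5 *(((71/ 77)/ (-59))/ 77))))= 828352448/ 2444175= 338.91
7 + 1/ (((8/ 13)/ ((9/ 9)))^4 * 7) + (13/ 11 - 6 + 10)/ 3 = 3066683/ 315392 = 9.72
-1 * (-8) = 8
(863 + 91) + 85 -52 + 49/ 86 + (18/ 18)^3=85017/ 86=988.57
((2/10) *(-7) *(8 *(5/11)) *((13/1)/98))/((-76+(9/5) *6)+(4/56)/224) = 116480/11245641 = 0.01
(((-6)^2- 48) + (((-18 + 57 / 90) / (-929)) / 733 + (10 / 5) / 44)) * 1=-1343184817 / 112357905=-11.95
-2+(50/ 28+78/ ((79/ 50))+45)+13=118511/ 1106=107.15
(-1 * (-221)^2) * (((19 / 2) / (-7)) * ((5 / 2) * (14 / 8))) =289993.44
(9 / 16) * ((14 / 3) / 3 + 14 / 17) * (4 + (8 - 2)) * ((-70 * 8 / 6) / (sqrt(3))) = -63700 * sqrt(3) / 153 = -721.12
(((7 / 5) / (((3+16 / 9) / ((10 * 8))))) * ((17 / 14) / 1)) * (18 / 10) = 11016 / 215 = 51.24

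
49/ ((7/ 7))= 49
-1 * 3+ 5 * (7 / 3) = 26 / 3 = 8.67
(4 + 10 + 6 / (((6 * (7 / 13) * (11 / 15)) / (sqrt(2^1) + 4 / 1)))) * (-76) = -141208 / 77-14820 * sqrt(2) / 77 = -2106.06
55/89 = 0.62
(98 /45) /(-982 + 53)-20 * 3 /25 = -20086 /8361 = -2.40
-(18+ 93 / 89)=-19.04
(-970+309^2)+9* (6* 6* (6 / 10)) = 473527 / 5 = 94705.40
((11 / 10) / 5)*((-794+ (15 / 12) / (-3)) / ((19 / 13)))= -1363219 / 11400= -119.58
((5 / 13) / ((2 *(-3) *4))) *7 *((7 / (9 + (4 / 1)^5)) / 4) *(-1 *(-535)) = -131075 / 1289184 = -0.10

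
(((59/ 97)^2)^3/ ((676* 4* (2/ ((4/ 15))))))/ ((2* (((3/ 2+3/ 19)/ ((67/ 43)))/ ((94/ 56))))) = 2523703508274671/ 1281342976262495022240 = 0.00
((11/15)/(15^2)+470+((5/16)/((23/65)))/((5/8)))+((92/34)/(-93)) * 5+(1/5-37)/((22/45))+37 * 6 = 556188554657/899984250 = 618.00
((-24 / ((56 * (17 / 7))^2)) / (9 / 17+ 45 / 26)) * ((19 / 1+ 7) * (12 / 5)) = -338 / 9435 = -0.04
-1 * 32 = -32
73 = 73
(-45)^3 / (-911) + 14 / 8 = 370877 / 3644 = 101.78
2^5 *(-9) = -288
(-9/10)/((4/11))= -99/40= -2.48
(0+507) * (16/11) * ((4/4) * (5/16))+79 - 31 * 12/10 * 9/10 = 75893/275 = 275.97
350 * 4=1400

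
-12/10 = -6/5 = -1.20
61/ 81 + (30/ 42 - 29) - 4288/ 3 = -826043/ 567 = -1456.87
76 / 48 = 19 / 12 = 1.58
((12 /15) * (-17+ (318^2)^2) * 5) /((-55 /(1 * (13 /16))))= -132938823667 /220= -604267380.30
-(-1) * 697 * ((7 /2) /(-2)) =-4879 /4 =-1219.75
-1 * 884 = -884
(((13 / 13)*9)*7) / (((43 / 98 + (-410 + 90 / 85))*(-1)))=34986 / 226855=0.15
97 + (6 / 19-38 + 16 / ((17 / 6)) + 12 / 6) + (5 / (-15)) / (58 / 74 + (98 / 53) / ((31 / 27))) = 9424602470 / 141036981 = 66.82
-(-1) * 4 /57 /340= 1 /4845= 0.00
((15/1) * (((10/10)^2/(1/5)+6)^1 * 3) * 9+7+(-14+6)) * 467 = 2080018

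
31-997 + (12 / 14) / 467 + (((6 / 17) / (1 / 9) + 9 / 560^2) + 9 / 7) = -2393907595749 / 2489670400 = -961.54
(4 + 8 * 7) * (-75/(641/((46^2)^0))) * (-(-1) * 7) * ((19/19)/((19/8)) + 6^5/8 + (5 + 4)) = -587380500/12179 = -48228.96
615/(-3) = -205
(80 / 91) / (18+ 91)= 80 / 9919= 0.01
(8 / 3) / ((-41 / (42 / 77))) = -16 / 451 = -0.04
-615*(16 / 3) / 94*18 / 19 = -29520 / 893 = -33.06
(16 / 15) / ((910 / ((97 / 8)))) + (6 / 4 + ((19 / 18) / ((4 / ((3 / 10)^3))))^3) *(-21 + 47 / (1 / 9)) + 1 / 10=42150456242095489 / 69888000000000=603.11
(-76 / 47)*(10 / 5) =-152 / 47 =-3.23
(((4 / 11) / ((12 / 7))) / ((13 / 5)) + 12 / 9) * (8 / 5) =4856 / 2145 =2.26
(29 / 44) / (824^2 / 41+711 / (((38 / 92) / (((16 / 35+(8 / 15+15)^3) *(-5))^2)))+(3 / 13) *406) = 728517391875 / 668347554303481331612608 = 0.00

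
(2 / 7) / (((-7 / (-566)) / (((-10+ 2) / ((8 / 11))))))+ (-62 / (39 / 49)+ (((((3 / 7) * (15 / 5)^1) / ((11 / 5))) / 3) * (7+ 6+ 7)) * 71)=-1164490 / 21021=-55.40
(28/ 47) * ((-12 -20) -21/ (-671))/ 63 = -0.30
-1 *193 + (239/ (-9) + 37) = -1643/ 9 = -182.56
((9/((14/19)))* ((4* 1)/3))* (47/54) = 893/63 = 14.17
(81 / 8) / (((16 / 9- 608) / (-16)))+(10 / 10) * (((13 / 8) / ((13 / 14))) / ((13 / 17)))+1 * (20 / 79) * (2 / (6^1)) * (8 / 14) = 153200585 / 58834776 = 2.60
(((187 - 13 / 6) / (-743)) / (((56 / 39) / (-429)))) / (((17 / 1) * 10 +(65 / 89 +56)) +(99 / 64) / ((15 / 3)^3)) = 275227738500 / 839653658011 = 0.33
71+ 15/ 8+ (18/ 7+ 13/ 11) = 47203/ 616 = 76.63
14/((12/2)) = 7/3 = 2.33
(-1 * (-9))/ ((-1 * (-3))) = 3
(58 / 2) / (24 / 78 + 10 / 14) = 2639 / 93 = 28.38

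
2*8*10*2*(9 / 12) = 240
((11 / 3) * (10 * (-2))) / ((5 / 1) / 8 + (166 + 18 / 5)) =-800 / 1857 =-0.43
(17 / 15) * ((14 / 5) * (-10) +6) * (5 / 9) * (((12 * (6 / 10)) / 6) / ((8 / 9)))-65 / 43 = -8691 / 430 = -20.21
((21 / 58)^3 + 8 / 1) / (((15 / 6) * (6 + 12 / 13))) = 20412041 / 43900200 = 0.46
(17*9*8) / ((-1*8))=-153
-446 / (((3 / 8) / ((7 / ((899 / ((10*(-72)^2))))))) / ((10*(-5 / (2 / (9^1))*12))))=1165280256000 / 899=1296196057.84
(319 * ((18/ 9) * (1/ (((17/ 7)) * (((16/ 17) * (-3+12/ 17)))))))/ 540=-37961/ 168480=-0.23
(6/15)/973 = 2/4865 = 0.00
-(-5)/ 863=5/ 863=0.01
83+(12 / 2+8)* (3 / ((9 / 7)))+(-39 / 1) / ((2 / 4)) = 113 / 3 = 37.67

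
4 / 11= 0.36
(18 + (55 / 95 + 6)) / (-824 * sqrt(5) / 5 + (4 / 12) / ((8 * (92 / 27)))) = -208448954368 * sqrt(5) / 6988173074929- 15467040 / 6988173074929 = -0.07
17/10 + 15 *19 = 2867/10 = 286.70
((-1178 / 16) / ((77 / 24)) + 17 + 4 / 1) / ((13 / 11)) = -150 / 91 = -1.65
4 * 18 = 72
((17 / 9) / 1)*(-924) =-5236 / 3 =-1745.33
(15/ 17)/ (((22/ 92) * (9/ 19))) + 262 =151352/ 561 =269.79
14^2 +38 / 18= 1783 / 9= 198.11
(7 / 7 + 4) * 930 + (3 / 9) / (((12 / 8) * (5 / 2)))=209254 / 45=4650.09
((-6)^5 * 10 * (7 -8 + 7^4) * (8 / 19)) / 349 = -1492992000 / 6631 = -225153.37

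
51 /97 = 0.53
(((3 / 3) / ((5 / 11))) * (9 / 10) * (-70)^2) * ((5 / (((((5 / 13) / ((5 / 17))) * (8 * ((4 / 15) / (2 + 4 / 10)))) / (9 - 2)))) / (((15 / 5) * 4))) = 6621615 / 272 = 24344.17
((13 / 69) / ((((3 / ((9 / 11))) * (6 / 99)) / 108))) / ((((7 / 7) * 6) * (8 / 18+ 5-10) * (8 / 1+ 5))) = -243 / 943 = -0.26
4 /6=2 /3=0.67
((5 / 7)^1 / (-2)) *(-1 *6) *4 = 60 / 7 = 8.57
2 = 2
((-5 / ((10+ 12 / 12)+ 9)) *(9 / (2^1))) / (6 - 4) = -9 / 16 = -0.56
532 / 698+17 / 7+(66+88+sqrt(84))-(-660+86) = 740.36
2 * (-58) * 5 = -580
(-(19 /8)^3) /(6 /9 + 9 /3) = -3.65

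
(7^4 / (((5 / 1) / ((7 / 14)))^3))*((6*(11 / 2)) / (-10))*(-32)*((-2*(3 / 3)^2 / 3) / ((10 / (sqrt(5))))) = -52822*sqrt(5) / 3125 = -37.80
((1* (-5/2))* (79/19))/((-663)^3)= 395/11074501386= 0.00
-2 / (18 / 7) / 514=-7 / 4626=-0.00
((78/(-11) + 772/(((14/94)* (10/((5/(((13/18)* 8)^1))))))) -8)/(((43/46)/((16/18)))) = 159678328/387387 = 412.19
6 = 6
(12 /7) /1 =12 /7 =1.71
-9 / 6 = -3 / 2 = -1.50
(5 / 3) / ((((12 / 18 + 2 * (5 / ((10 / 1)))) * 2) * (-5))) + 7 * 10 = 699 / 10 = 69.90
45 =45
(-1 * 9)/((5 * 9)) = -0.20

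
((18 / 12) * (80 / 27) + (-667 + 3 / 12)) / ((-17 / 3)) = 23843 / 204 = 116.88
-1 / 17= -0.06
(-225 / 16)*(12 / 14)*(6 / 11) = -2025 / 308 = -6.57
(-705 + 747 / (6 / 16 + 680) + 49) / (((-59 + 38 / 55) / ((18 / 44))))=26734740 / 5818567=4.59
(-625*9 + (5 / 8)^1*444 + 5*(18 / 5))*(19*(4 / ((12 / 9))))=-607563 / 2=-303781.50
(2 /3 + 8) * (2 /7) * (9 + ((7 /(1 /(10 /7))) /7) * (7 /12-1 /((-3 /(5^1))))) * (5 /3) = 2470 /49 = 50.41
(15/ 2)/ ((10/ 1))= 0.75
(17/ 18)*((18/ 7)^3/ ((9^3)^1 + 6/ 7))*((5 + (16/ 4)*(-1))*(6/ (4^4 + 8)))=459/ 917917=0.00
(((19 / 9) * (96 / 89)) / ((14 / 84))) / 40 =152 / 445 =0.34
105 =105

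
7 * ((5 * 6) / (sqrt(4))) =105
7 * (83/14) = 83/2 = 41.50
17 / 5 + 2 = 27 / 5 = 5.40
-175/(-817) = 175/817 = 0.21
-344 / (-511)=344 / 511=0.67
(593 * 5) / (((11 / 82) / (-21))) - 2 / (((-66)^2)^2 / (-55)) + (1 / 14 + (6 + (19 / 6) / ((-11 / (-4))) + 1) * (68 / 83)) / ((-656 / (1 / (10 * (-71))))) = -27082986306019811591 / 58348727680320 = -464157.27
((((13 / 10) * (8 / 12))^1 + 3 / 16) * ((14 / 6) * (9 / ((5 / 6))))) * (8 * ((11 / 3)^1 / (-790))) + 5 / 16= -106473 / 158000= -0.67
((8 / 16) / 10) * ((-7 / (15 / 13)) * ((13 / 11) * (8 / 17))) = -2366 / 14025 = -0.17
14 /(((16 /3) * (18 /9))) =21 /16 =1.31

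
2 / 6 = 1 / 3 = 0.33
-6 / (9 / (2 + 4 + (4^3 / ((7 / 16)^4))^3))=-147573952755771859340 / 41523861603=-3553955414.04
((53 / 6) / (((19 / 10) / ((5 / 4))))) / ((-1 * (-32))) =1325 / 7296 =0.18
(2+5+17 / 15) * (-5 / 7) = -122 / 21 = -5.81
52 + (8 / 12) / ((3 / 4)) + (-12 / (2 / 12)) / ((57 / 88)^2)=-118.72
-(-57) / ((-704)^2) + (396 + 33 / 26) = 2559609573 / 6443008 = 397.27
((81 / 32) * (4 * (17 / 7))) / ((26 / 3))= 2.84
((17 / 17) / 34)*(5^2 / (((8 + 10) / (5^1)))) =125 / 612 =0.20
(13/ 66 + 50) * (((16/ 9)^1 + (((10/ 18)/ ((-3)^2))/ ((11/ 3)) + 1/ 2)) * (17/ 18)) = 76765523/ 705672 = 108.78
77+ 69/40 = 3149/40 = 78.72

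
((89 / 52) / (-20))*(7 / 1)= -623 / 1040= -0.60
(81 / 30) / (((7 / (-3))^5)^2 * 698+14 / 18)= 1594323 / 1971677697290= 0.00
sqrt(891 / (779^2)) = 9 *sqrt(11) / 779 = 0.04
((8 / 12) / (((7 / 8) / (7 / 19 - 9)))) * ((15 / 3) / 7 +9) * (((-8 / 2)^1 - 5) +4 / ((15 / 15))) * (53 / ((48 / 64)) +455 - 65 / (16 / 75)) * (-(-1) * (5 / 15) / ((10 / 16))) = 946314112 / 25137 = 37646.26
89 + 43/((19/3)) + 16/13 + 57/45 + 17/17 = 367858/3705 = 99.29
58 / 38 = 29 / 19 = 1.53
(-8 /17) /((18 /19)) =-76 /153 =-0.50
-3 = -3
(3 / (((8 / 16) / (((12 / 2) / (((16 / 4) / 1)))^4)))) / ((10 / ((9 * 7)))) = 15309 / 80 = 191.36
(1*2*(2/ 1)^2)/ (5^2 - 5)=2/ 5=0.40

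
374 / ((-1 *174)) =-187 / 87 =-2.15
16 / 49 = 0.33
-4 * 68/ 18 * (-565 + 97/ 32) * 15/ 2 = 1528555/ 24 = 63689.79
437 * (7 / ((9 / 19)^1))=58121 / 9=6457.89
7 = 7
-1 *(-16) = 16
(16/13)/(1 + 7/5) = 20/39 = 0.51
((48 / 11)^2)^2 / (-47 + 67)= 1327104 / 73205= 18.13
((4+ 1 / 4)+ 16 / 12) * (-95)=-6365 / 12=-530.42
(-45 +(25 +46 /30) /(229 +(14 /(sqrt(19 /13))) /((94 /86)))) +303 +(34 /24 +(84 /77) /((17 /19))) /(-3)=41430992831517 /161061263660 - 11261012*sqrt(247) /32944349385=257.23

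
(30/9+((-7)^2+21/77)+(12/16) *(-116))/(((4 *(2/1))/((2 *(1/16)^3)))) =-1135/540672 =-0.00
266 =266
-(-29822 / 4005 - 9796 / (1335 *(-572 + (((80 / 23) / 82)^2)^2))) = 3366438771399193199 / 452882277990932715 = 7.43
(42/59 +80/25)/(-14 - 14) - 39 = -161647/4130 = -39.14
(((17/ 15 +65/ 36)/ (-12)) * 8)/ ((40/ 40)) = -529/ 270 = -1.96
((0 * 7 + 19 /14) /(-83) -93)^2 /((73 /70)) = 58411836125 /7040558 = 8296.48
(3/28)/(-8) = -3/224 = -0.01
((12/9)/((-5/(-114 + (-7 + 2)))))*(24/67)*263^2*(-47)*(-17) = 210453046048/335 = 628218047.90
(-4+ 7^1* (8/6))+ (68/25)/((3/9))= 1012/75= 13.49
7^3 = 343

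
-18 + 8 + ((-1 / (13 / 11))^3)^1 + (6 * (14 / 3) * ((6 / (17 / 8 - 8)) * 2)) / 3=-3063659 / 103259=-29.67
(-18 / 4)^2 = 81 / 4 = 20.25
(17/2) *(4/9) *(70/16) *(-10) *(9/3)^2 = -2975/2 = -1487.50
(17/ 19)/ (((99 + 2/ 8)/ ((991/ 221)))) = 3964/ 98059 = 0.04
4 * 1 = 4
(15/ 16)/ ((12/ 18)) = 45/ 32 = 1.41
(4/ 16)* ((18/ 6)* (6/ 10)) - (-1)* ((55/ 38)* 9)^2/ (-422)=145953/ 3046840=0.05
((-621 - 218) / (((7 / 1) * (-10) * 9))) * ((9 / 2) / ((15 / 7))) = 839 / 300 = 2.80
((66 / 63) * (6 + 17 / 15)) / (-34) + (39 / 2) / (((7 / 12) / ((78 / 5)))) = 2791379 / 5355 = 521.27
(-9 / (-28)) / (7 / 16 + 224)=4 / 2793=0.00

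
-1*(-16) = 16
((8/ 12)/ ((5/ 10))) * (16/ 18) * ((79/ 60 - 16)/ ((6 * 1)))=-3524/ 1215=-2.90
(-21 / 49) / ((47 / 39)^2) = -4563 / 15463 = -0.30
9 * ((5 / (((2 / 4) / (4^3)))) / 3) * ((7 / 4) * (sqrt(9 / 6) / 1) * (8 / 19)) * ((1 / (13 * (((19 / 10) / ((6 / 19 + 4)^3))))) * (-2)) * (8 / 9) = -395220582400 * sqrt(6) / 96567861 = -10024.96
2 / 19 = 0.11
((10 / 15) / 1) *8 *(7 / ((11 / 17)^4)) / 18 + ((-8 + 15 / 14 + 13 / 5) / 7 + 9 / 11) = 2330520389 / 193700430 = 12.03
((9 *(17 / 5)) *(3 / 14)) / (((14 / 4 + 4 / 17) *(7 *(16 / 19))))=148257 / 497840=0.30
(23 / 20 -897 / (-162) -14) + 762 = 407531 / 540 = 754.69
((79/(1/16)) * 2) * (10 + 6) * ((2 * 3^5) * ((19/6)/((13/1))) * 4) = 248997888/13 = 19153683.69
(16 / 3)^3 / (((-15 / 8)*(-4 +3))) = 32768 / 405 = 80.91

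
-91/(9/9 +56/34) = -1547/45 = -34.38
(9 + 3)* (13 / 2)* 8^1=624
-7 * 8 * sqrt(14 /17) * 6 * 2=-609.83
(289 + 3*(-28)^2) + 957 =3598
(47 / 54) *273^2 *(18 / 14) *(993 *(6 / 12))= 165635379 / 4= 41408844.75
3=3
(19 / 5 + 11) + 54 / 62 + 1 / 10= 4889 / 310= 15.77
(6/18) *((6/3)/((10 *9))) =1/135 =0.01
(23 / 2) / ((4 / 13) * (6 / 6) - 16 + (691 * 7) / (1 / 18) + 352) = 299 / 2272460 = 0.00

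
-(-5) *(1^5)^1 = 5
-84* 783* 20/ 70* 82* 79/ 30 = -20289096/ 5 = -4057819.20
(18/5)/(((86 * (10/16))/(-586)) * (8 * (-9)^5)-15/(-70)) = 24612/296230615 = 0.00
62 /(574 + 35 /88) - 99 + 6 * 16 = -146185 /50547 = -2.89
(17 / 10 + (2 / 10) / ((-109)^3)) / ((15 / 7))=51369479 / 64751450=0.79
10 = 10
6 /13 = 0.46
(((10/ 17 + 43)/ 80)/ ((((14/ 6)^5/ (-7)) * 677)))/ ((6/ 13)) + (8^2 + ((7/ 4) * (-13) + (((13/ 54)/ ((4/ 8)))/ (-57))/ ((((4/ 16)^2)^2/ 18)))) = 1758437630077/ 756041862240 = 2.33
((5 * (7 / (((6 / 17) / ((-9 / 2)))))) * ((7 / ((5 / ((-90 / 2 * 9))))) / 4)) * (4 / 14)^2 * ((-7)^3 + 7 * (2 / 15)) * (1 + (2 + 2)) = -35326935 / 4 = -8831733.75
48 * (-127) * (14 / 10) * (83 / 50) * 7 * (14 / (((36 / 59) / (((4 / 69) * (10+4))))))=-47783280608 / 25875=-1846696.84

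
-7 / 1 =-7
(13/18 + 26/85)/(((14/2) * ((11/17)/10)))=2.27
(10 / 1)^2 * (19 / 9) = 1900 / 9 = 211.11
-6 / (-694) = 3 / 347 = 0.01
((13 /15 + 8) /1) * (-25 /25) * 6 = -266 /5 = -53.20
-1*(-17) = 17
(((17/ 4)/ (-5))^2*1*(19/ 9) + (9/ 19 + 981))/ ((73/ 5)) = 67237129/ 998640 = 67.33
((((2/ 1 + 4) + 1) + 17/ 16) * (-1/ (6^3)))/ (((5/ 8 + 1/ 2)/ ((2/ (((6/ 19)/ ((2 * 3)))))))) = -817/ 648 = -1.26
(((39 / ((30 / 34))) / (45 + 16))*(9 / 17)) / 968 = 117 / 295240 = 0.00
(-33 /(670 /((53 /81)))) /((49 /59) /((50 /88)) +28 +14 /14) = -171985 /162560358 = -0.00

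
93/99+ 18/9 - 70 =-2213/33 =-67.06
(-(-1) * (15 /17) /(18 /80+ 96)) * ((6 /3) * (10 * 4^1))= 16000 /21811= 0.73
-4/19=-0.21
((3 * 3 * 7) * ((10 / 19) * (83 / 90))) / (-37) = -581 / 703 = -0.83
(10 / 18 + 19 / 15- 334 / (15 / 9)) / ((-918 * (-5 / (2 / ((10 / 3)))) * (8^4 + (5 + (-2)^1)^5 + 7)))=-2234 / 374027625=-0.00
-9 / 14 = -0.64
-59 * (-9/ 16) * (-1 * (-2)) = 531/ 8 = 66.38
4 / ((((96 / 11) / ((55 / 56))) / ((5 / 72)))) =3025 / 96768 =0.03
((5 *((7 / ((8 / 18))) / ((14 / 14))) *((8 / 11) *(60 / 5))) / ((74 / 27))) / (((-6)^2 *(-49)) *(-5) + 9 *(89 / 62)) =78120 / 2751727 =0.03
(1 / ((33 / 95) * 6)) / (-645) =-19 / 25542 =-0.00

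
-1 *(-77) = 77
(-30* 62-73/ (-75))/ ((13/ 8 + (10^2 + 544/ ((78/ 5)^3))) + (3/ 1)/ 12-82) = -22055120568/ 237493025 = -92.87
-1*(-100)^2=-10000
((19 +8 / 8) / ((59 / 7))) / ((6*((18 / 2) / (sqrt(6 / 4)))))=35*sqrt(6) / 1593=0.05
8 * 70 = 560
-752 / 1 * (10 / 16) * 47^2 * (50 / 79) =-51911500 / 79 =-657107.59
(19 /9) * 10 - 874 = -7676 /9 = -852.89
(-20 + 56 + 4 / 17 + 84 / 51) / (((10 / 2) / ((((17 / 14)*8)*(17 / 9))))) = 6256 / 45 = 139.02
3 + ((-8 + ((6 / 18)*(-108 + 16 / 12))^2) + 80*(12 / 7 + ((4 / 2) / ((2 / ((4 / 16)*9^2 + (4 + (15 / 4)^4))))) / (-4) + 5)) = -95935955 / 36288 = -2643.74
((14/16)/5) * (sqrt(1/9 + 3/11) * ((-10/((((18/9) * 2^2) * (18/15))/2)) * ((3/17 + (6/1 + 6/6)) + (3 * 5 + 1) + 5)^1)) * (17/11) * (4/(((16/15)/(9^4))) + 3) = -550042885 * sqrt(418)/46464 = -242029.39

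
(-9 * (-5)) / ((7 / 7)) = 45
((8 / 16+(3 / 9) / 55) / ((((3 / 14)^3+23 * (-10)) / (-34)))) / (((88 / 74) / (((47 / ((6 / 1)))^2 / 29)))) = 476585123 / 3580337970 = 0.13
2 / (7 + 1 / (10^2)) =200 / 701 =0.29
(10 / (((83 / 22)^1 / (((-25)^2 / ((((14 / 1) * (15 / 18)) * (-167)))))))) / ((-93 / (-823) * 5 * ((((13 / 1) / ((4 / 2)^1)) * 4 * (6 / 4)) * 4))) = -1131625 / 117305643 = -0.01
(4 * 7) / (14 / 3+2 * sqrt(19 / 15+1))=3.65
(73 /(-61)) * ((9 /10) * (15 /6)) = -657 /244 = -2.69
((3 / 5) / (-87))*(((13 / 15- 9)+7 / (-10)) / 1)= 53 / 870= 0.06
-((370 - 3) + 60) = -427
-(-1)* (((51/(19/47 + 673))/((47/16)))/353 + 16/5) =5958776/1862075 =3.20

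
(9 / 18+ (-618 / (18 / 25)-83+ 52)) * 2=-5333 / 3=-1777.67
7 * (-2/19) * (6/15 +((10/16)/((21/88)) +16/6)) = -4.19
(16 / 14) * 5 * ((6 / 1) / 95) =48 / 133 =0.36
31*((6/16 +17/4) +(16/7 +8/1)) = 25885/56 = 462.23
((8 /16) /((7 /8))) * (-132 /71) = -528 /497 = -1.06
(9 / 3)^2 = 9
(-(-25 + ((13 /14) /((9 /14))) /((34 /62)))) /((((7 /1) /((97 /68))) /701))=3195.00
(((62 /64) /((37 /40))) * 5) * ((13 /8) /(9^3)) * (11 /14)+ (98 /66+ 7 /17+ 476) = 1079918945075 /2259690048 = 477.91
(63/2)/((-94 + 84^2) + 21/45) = 945/208874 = 0.00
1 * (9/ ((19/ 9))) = 81/ 19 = 4.26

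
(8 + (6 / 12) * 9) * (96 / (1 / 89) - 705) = 97987.50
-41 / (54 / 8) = -164 / 27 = -6.07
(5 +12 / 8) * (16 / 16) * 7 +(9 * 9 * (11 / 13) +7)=3147 / 26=121.04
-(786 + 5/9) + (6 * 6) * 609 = 190237/9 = 21137.44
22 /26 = 0.85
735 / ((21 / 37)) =1295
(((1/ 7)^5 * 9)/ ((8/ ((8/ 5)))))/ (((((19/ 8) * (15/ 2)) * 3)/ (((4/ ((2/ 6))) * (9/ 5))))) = 1728/ 39916625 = 0.00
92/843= 0.11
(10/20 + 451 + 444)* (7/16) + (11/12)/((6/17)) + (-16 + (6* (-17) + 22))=85933/288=298.38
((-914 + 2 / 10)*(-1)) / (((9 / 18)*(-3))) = -3046 / 5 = -609.20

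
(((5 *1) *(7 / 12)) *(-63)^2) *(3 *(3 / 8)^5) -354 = -12643143 / 131072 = -96.46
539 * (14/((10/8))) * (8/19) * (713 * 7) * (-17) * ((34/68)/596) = -2561021848/14155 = -180927.01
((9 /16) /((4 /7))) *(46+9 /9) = 2961 /64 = 46.27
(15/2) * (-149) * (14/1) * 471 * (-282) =2078000190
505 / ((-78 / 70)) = -453.21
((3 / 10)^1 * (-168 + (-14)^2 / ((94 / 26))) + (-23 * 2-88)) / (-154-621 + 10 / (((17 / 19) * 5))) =671704 / 3087195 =0.22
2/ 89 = 0.02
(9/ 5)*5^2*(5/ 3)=75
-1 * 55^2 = -3025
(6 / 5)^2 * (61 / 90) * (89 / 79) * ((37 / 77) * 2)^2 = 59458408 / 58548875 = 1.02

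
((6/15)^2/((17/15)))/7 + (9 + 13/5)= 6914/595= 11.62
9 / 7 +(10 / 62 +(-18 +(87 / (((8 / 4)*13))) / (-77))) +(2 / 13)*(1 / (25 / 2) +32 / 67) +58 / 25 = -113474947 / 7996450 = -14.19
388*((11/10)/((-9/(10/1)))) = -4268/9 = -474.22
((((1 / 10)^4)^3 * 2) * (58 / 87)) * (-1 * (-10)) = 1 / 75000000000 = 0.00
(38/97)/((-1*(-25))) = 38/2425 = 0.02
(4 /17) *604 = 2416 /17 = 142.12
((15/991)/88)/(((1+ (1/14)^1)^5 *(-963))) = -67228/531444189375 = -0.00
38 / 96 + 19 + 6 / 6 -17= 163 / 48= 3.40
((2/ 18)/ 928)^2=1/ 69755904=0.00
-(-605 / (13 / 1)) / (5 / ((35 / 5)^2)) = 5929 / 13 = 456.08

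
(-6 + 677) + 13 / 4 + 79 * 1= 3013 / 4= 753.25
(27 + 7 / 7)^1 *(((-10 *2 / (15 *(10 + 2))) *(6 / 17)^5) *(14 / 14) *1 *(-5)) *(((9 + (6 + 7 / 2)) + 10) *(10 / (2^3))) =4309200 / 1419857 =3.03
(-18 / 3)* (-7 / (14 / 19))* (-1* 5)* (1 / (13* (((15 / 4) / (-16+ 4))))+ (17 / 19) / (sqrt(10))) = 912 / 13-51* sqrt(10) / 2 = -10.48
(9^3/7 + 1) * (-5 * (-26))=95680/7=13668.57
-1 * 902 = -902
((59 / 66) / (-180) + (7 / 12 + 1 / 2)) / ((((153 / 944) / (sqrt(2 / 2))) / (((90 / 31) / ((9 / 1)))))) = 3023396 / 1408671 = 2.15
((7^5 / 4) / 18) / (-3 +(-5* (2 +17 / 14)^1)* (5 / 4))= -117649 / 11637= -10.11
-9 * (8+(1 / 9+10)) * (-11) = 1793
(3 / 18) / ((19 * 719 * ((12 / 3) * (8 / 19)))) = 1 / 138048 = 0.00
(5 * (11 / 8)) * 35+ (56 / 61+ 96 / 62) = 3677487 / 15128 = 243.09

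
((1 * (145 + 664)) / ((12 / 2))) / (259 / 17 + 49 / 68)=27506 / 3255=8.45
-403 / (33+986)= -403 / 1019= -0.40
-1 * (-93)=93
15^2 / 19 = 225 / 19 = 11.84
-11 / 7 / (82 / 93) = -1023 / 574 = -1.78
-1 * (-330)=330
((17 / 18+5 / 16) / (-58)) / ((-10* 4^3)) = 181 / 5345280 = 0.00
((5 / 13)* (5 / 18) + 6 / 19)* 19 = 1879 / 234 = 8.03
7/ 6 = 1.17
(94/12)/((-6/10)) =-235/18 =-13.06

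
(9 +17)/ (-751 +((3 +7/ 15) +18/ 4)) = -780/ 22291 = -0.03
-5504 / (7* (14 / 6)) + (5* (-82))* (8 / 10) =-32584 / 49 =-664.98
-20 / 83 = -0.24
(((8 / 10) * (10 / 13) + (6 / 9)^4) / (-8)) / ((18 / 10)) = -535 / 9477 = -0.06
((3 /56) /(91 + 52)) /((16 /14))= 0.00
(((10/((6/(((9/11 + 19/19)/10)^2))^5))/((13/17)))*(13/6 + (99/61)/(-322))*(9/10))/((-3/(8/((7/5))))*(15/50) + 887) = 13858508800/95151890790502754889681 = 0.00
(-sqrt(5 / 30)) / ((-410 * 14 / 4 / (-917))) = -131 * sqrt(6) / 1230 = -0.26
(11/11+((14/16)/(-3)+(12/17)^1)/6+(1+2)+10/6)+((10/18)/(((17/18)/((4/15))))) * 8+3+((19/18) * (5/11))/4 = 272257/26928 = 10.11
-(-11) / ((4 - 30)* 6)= -11 / 156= -0.07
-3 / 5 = -0.60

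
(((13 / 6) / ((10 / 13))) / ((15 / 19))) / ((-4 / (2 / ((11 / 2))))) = -3211 / 9900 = -0.32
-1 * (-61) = 61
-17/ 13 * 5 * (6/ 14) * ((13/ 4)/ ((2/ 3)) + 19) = -48705/ 728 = -66.90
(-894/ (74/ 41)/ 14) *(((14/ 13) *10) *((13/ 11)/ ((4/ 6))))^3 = -12123310500/ 49247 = -246173.58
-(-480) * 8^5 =15728640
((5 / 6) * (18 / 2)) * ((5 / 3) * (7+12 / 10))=205 / 2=102.50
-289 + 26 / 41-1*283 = -23426 / 41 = -571.37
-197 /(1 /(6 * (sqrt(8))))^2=-56736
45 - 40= 5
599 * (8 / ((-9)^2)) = 4792 / 81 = 59.16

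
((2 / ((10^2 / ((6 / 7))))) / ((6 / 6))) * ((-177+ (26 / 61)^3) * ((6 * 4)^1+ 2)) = -3132328758 / 39721675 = -78.86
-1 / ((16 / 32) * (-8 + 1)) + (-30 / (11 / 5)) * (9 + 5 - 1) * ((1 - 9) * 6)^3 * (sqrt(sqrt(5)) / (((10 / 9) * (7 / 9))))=2 / 7 + 1746800640 * 5^(1 / 4) / 77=33923067.92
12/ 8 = 3/ 2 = 1.50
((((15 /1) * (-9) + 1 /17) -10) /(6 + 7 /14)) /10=-2464 /1105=-2.23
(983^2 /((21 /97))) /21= 93730033 /441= 212539.76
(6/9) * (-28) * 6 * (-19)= 2128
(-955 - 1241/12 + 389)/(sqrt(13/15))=-8033 * sqrt(195)/156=-719.07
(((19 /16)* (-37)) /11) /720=-703 /126720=-0.01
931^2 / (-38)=-45619 / 2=-22809.50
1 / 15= 0.07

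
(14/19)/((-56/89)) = -89/76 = -1.17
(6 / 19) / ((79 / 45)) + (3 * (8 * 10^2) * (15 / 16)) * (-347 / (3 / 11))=-2862749.82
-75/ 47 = -1.60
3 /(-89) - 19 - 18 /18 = -1783 /89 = -20.03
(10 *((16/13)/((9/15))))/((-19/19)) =-800/39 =-20.51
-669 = -669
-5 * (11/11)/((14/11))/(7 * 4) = -55/392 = -0.14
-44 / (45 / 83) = -3652 / 45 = -81.16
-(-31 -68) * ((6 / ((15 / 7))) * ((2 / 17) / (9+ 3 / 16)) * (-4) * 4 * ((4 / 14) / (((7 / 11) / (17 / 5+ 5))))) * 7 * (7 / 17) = -617.38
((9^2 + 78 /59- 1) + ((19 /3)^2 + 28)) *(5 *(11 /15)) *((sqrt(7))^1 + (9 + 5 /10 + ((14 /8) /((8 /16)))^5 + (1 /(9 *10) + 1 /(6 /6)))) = 872839 *sqrt(7) /1593 + 673352519389 /2293920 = 294987.59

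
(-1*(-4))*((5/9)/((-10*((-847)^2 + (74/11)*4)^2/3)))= -242/186841284966075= -0.00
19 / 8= 2.38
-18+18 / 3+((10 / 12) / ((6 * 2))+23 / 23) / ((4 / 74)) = 1121 / 144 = 7.78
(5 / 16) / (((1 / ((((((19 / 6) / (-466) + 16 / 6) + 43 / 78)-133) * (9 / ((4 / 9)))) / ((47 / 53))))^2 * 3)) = 75956300250975525375 / 83014548557824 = 914975.77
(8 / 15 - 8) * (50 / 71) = -1120 / 213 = -5.26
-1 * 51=-51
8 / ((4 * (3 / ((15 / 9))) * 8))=5 / 36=0.14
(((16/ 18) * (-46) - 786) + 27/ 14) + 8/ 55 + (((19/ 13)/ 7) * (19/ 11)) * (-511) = -90909961/ 90090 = -1009.10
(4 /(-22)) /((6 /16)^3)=-1024 /297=-3.45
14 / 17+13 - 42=-479 / 17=-28.18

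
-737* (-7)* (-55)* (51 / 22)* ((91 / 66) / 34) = -213395 / 8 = -26674.38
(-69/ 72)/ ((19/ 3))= -23/ 152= -0.15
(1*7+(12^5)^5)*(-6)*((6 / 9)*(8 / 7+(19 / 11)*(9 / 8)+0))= -1813482078403751936372068332539 / 154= -11775857651972415171247200000.00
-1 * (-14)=14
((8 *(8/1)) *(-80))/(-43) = 5120/43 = 119.07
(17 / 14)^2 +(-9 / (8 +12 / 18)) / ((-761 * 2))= 715100 / 484757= 1.48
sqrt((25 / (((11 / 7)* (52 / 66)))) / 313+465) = 21.57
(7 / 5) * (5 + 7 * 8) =85.40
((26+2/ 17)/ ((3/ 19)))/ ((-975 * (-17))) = 2812/ 281775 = 0.01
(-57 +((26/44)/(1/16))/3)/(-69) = 1777/2277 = 0.78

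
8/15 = 0.53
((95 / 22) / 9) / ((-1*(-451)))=95 / 89298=0.00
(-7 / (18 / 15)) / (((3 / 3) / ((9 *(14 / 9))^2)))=-3430 / 3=-1143.33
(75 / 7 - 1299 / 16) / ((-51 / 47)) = 123657 / 1904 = 64.95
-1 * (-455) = 455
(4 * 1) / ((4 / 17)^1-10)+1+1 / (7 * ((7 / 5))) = 2816 / 4067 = 0.69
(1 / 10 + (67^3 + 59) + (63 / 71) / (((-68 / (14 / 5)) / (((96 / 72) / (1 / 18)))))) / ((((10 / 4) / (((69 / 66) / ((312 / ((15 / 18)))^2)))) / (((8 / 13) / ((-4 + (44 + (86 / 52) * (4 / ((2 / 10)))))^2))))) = 0.00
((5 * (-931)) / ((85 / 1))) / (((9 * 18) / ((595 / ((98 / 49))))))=-32585 / 324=-100.57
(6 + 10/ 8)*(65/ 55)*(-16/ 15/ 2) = -754/ 165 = -4.57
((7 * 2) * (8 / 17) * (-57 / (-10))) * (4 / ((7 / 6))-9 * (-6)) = 183312 / 85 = 2156.61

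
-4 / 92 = -1 / 23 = -0.04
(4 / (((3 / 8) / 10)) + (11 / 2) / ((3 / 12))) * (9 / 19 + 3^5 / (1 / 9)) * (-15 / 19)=-80214660 / 361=-222201.27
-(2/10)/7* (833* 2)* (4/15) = -952/75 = -12.69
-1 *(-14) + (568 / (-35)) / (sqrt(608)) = 13.34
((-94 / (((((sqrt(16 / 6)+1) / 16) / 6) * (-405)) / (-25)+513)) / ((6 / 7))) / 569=-32015648 / 85243249341+21056 * sqrt(6) / 255729748023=-0.00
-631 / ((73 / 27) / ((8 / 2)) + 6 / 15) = -340740 / 581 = -586.47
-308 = -308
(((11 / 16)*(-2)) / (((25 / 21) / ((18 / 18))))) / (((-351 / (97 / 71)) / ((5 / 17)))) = 7469 / 5648760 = 0.00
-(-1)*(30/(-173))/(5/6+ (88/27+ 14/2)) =-0.02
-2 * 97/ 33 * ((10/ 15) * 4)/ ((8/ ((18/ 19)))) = -1.86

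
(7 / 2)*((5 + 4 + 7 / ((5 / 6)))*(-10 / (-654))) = 203 / 218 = 0.93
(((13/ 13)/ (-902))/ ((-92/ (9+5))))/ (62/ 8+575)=1/ 3454209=0.00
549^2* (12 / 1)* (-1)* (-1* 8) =28934496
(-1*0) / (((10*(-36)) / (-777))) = 0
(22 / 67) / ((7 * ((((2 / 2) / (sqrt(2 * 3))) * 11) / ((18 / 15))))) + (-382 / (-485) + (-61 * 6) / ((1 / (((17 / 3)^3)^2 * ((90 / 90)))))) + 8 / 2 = -1428219393484 / 117855 + 12 * sqrt(6) / 2345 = -12118445.48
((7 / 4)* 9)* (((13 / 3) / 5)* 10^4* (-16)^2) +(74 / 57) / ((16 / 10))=7967232185 / 228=34944000.81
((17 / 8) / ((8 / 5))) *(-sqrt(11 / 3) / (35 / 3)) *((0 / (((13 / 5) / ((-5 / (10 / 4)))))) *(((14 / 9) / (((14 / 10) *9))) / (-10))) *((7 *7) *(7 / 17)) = 0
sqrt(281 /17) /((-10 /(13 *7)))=-91 *sqrt(4777) /170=-37.00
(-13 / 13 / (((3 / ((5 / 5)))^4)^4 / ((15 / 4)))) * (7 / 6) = -35 / 344373768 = -0.00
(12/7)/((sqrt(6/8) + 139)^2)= 529968/5972352961 - 26688 * sqrt(3)/41806470727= 0.00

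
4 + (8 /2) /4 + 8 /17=93 /17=5.47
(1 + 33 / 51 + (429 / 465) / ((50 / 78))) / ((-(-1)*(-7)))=-203309 / 461125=-0.44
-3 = -3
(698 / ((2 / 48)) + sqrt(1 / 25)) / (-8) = -83761 / 40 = -2094.02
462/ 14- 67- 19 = -53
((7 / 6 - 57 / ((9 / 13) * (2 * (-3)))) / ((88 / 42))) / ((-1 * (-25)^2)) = -469 / 41250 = -0.01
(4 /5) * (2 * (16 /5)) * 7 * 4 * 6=21504 /25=860.16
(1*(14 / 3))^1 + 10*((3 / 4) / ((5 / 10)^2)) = 104 / 3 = 34.67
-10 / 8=-5 / 4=-1.25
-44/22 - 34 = -36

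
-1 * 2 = -2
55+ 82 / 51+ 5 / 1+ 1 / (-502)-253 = -4900073 / 25602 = -191.39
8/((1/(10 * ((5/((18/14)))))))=2800/9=311.11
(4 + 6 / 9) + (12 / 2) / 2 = 23 / 3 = 7.67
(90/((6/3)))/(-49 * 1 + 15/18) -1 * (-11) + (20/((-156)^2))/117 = 10.07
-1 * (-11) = 11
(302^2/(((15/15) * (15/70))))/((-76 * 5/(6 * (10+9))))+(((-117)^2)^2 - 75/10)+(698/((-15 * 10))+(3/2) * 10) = 28089155737/150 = 187261038.25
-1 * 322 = -322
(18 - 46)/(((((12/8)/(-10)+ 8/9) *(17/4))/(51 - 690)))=1840320/323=5697.59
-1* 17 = -17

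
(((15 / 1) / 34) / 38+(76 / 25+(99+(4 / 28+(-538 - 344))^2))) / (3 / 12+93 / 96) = 9847864190264 / 15431325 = 638173.60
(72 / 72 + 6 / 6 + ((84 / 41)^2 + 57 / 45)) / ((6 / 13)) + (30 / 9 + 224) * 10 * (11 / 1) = 3785705317 / 151290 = 25022.84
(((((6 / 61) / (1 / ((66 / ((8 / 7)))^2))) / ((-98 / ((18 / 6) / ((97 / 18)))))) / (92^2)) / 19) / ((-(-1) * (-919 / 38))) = 88209 / 184099549888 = 0.00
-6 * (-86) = 516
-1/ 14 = -0.07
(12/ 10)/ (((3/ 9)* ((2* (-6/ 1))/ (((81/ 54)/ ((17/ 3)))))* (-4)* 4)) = 27/ 5440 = 0.00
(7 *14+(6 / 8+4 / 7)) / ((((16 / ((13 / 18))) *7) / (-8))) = -4017 / 784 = -5.12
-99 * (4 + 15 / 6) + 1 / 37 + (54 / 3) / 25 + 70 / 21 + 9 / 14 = -12408239 / 19425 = -638.78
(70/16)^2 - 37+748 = 46729/64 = 730.14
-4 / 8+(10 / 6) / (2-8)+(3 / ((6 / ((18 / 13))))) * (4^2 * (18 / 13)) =22145 / 1521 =14.56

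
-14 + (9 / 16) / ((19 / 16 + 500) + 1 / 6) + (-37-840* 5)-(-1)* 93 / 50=-1022555271 / 240650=-4249.14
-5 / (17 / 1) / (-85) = 1 / 289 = 0.00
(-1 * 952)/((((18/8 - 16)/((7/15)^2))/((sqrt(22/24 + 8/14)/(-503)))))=-13328 * sqrt(105)/3734775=-0.04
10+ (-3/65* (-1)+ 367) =24508/65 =377.05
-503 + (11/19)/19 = -181572/361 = -502.97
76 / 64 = 19 / 16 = 1.19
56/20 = 2.80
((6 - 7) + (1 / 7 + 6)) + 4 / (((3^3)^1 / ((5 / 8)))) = 1979 / 378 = 5.24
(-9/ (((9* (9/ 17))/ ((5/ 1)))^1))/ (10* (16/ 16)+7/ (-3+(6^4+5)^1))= -110330/ 116883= -0.94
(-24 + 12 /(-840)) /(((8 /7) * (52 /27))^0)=-1681 /70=-24.01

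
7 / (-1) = -7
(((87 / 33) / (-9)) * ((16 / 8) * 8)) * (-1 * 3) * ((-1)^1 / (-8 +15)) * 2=-928 / 231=-4.02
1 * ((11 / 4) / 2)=11 / 8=1.38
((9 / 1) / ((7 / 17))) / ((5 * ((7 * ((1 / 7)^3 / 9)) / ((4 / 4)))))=9639 / 5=1927.80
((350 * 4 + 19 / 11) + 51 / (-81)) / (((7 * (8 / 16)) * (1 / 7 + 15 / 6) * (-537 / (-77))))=11651528 / 536463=21.72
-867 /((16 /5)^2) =-21675 /256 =-84.67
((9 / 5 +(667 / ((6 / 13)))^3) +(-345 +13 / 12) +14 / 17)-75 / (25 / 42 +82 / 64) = 69878168894834473 / 23151960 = 3018239876.66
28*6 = 168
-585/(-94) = 585/94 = 6.22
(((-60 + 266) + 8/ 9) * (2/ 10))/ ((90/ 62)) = 57722/ 2025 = 28.50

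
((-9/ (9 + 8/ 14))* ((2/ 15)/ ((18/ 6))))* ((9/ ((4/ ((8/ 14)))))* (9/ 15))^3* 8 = -314928/ 2051875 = -0.15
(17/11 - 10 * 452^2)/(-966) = 1070163/506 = 2114.95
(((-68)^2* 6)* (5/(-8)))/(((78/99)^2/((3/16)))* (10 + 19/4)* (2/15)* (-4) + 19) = 849746700/345193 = 2461.66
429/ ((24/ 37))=5291/ 8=661.38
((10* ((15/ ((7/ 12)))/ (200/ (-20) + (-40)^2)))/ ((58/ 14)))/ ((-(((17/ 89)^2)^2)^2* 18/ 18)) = -236195328342124860/ 10721739186817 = -22029.57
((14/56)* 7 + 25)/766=107/3064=0.03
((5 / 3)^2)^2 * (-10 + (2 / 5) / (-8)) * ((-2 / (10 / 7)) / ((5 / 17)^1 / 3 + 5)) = 39865 / 1872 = 21.30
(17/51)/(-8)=-1/24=-0.04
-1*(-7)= 7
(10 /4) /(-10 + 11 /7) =-35 /118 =-0.30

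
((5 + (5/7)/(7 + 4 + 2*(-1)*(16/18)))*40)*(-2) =-236000/581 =-406.20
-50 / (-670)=5 / 67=0.07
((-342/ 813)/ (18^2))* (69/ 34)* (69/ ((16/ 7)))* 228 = -1336783/ 73712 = -18.14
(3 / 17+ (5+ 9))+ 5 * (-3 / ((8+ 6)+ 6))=913 / 68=13.43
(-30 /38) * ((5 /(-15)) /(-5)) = -1 /19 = -0.05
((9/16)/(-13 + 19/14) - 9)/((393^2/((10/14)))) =-0.00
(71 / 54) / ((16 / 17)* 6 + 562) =1207 / 521100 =0.00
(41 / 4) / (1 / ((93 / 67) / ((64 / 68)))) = 64821 / 4288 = 15.12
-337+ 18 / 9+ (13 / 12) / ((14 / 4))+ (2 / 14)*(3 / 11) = -22087 / 66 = -334.65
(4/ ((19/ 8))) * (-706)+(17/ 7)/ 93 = -14707069/ 12369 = -1189.03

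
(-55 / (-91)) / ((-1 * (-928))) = 55 / 84448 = 0.00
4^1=4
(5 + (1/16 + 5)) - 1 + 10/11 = 1755/176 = 9.97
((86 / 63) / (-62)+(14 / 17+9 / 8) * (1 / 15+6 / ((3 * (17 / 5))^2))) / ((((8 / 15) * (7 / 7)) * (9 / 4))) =84535225 / 460564272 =0.18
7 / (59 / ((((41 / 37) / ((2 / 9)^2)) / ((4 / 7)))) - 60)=-162729 / 1359892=-0.12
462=462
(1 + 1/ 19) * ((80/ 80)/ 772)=0.00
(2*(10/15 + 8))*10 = 520/3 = 173.33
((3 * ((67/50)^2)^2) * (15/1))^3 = 5965202081477352858384969/1953125000000000000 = 3054183.47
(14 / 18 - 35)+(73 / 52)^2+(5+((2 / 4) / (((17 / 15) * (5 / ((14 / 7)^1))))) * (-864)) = -74353159 / 413712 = -179.72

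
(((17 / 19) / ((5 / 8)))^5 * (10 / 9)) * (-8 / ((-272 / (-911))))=-2493239492608 / 13928056875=-179.01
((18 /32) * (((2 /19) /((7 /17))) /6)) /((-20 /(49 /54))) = -119 /109440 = -0.00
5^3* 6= 750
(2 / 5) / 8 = 1 / 20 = 0.05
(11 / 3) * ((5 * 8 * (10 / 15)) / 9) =880 / 81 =10.86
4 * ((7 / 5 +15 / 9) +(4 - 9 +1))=-3.73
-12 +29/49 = -559/49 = -11.41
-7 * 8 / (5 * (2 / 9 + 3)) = -504 / 145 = -3.48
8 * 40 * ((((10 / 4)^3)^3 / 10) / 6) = 1953125 / 96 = 20345.05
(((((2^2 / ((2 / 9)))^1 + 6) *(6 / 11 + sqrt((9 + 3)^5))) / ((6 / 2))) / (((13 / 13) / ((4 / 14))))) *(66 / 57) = 192 / 133 + 101376 *sqrt(3) / 133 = 1321.66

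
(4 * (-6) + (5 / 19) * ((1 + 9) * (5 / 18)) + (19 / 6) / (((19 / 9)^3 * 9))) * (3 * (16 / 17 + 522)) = -671012755 / 18411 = -36446.30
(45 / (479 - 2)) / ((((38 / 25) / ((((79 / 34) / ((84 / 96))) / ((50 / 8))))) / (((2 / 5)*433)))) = 547312 / 119833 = 4.57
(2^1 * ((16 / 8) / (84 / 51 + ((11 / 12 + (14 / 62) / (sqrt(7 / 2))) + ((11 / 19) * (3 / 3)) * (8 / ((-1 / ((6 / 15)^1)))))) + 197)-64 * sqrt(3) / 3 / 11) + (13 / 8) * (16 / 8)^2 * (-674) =-705673324645707 / 177251056921-64 * sqrt(3) / 33-46572465600 * sqrt(14) / 177251056921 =-3985.55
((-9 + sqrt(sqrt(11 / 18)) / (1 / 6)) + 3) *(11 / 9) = -22 / 3 + 11 *11^(1 / 4) *2^(3 / 4) *sqrt(3) / 9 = -0.85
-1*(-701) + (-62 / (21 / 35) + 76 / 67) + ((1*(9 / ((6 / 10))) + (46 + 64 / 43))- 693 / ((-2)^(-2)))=-2110.71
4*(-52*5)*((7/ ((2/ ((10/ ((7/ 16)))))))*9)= -748800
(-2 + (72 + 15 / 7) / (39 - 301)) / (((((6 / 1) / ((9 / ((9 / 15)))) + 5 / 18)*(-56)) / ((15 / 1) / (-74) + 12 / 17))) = 119266695 / 3940649776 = 0.03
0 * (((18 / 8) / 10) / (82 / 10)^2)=0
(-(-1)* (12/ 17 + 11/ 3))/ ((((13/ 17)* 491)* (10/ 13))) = 223/ 14730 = 0.02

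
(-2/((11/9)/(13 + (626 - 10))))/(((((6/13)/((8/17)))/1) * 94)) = -5772/517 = -11.16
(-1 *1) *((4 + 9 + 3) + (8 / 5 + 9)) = -26.60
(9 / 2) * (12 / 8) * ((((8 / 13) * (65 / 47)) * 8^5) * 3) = 26542080 / 47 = 564725.11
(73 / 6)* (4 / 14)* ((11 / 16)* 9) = 2409 / 112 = 21.51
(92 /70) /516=23 /9030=0.00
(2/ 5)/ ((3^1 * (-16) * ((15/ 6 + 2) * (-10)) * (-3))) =-1/ 16200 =-0.00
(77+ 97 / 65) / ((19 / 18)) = 74.36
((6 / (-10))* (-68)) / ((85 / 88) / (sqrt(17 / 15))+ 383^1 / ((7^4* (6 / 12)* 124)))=-22517394877824 / 176585243682355+ 99453608957472* sqrt(255) / 35317048736471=44.84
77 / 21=11 / 3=3.67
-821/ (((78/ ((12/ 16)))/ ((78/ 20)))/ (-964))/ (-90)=-197861/ 600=-329.77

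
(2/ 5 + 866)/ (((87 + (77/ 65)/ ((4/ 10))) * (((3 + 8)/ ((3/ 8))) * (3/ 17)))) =239343/ 128645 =1.86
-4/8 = -1/2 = -0.50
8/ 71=0.11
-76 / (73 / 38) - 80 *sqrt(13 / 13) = -8728 / 73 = -119.56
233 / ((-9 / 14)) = -3262 / 9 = -362.44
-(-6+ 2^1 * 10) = -14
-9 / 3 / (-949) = 3 / 949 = 0.00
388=388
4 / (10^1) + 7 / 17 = 69 / 85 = 0.81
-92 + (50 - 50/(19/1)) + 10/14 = -5841/133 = -43.92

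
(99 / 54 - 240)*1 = -1429 / 6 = -238.17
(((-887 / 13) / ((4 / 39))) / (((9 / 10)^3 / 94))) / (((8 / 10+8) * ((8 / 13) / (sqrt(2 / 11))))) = -338723125 * sqrt(22) / 235224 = -6754.21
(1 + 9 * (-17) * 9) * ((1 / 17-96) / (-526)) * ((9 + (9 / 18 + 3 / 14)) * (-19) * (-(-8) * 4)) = 1482354.86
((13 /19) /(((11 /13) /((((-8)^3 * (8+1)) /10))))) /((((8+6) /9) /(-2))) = 3504384 /7315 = 479.07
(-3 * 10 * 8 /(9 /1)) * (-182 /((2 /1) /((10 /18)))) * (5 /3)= 182000 /81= 2246.91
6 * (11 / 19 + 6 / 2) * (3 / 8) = 153 / 19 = 8.05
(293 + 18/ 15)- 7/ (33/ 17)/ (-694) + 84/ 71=2401568867/ 8130210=295.39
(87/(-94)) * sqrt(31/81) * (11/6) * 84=-2233 * sqrt(31)/141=-88.18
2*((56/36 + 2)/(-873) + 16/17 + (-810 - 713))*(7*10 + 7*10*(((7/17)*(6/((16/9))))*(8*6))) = -14427365.59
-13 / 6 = -2.17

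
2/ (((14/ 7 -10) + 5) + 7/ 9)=-9/ 10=-0.90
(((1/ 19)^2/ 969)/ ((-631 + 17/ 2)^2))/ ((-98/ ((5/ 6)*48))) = -16/ 5313684413205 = -0.00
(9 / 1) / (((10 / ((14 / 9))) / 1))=7 / 5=1.40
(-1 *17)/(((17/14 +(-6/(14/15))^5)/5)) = 2857190/369015433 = 0.01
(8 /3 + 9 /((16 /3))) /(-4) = -209 /192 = -1.09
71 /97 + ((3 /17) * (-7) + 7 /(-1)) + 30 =37097 /1649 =22.50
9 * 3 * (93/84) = 837/28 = 29.89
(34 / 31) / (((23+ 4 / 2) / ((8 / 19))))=272 / 14725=0.02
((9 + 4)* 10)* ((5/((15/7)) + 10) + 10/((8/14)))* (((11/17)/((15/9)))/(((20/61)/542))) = 423144007/170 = 2489082.39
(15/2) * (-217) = -1627.50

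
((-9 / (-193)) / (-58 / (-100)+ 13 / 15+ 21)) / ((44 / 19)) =12825 / 14296282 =0.00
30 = 30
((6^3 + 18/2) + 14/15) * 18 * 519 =10553346/5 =2110669.20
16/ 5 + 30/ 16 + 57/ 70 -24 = -5071/ 280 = -18.11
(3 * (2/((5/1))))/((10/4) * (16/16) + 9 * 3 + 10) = 12/395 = 0.03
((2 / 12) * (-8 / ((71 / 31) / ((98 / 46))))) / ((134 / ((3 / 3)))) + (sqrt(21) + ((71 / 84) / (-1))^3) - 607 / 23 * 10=-17154081684965 / 64848337344 + sqrt(21)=-259.94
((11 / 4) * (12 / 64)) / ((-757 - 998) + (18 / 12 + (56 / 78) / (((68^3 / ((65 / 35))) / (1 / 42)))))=-928557 / 3157769114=-0.00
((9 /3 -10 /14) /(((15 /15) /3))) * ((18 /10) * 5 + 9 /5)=2592 /35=74.06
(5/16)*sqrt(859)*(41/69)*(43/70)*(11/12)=19393*sqrt(859)/185472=3.06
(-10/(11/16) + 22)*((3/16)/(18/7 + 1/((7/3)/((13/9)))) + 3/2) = 68511/5896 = 11.62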